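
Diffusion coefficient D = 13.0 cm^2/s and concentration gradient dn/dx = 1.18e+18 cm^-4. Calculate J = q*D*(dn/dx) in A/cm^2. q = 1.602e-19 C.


Step 1: J = q * D * (dn/dx)
Step 2: J = 1.602e-19 * 13.0 * 1.18e+18
Step 3: J = 2.46e+00 A/cm^2

2.46e+00


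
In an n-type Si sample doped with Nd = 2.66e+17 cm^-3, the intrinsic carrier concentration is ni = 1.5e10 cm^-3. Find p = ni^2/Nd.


Step 1: Since Nd >> ni, n ≈ Nd = 2.66e+17 cm^-3
Step 2: p = ni^2 / n = (1.5e10)^2 / 2.66e+17
Step 3: p = 2.25e20 / 2.66e+17 = 8.46e+02 cm^-3

8.46e+02


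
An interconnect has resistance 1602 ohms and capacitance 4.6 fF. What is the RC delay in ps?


Step 1: tau = R * C
Step 2: tau = 1602 * 4.6 fF = 1602 * 4.6e-15 F
Step 3: tau = 7.3692e-12 s = 7.3692 ps

7.3692


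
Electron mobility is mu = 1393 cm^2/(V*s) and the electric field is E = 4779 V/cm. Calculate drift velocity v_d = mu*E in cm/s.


Step 1: v_d = mu * E
Step 2: v_d = 1393 * 4779 = 6657147
Step 3: v_d = 6.66e+06 cm/s

6.66e+06


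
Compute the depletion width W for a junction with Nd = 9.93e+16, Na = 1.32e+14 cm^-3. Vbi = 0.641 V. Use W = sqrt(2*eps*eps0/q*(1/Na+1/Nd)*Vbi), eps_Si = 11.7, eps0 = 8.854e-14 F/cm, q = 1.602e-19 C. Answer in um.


Step 1: 1/Na + 1/Nd = 1/1.32e+14 + 1/9.93e+16 = 7.58583e-15
Step 2: 2*eps*eps0/q = 2*11.7*8.854e-14/1.602e-19 = 1.293281e+07
Step 3: W^2 = 1.293281e+07 * 7.58583e-15 * 0.641 = 6.28860e-08
Step 4: W = sqrt(6.28860e-08) = 2.508e-04 cm = 2.508 um

2.508


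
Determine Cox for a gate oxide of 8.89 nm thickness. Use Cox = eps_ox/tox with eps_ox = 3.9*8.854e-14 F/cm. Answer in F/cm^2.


Step 1: eps_ox = 3.9 * 8.854e-14 = 3.45306e-13 F/cm
Step 2: tox in cm = 8.89 nm * 1e-7 = 8.8900e-07 cm
Step 3: Cox = 3.45306e-13 / 8.8900e-07 = 3.88e-07 F/cm^2

3.88e-07


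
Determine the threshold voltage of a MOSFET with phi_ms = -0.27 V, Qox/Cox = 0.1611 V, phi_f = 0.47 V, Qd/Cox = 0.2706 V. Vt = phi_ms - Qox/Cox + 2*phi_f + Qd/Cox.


Step 1: Vt = phi_ms - Qox/Cox + 2*phi_f + Qd/Cox
Step 2: Vt = -0.27 - 0.1611 + 2*0.47 + 0.2706
Step 3: Vt = -0.27 - 0.1611 + 0.94 + 0.2706
Step 4: Vt = 0.7795 V

0.7795


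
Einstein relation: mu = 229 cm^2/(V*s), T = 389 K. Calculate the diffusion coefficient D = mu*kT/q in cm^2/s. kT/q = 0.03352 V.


Step 1: D = mu * (kT/q)
Step 2: D = 229 * 0.03352
Step 3: D = 7.68 cm^2/s

7.68


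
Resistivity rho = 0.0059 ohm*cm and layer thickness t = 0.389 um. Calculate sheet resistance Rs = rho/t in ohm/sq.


Step 1: Convert thickness to cm: t = 0.389 um = 3.8900e-05 cm
Step 2: Rs = rho / t = 0.0059 / 3.8900e-05
Step 3: Rs = 151.7 ohm/sq

151.7


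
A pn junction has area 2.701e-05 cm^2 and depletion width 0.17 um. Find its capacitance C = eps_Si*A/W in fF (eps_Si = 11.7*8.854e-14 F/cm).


Step 1: eps_Si = 11.7 * 8.854e-14 = 1.035918e-12 F/cm
Step 2: W in cm = 0.17 * 1e-4 = 1.70e-05 cm
Step 3: C = 1.035918e-12 * 2.701e-05 / 1.70e-05 = 1.645891e-12 F
Step 4: C = 1645.89 fF

1645.89


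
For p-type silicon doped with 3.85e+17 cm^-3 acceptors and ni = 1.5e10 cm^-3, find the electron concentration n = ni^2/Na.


Step 1: Majority hole concentration p ≈ Na = 3.85e+17 cm^-3
Step 2: n = ni^2 / Na = (1.5e10)^2 / 3.85e+17
Step 3: n = 5.84e+02 cm^-3

5.84e+02


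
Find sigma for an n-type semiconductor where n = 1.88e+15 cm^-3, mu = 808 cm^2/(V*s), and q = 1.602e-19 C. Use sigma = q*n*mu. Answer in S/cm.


Step 1: sigma = q * n * mu
Step 2: sigma = 1.602e-19 * 1.88e+15 * 808
Step 3: sigma = 2.434e-01 S/cm

2.434e-01


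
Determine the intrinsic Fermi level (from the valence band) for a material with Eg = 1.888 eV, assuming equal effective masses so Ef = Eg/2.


Step 1: For an intrinsic semiconductor, the Fermi level sits at midgap.
Step 2: Ef = Eg / 2 = 1.888 / 2 = 0.944 eV

0.944


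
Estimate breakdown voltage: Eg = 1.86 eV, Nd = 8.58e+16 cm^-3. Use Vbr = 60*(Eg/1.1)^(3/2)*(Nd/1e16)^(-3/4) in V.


Step 1: Eg/1.1 = 1.86/1.1 = 1.690909
Step 2: (Eg/1.1)^1.5 = 1.690909^1.5 = 2.198773
Step 3: (Nd/1e16)^(-0.75) = (8.58)^(-0.75) = 0.199473
Step 4: Vbr = 60 * 2.198773 * 0.199473 = 26.3 V

26.3


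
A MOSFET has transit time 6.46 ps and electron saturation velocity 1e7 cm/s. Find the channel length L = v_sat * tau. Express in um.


Step 1: tau in seconds = 6.46 ps * 1e-12 = 6.4600e-12 s
Step 2: L = v_sat * tau = 1e7 * 6.4600e-12 = 6.4600e-05 cm
Step 3: L in um = 6.4600e-05 * 1e4 = 0.646 um

0.646


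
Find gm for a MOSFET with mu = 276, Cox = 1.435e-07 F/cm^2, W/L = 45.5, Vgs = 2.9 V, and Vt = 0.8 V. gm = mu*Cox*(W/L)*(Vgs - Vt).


Step 1: Vov = Vgs - Vt = 2.9 - 0.8 = 2.1 V
Step 2: gm = mu * Cox * (W/L) * Vov
Step 3: gm = 276 * 1.435e-07 * 45.5 * 2.1 = 3.78e-03 S

3.78e-03


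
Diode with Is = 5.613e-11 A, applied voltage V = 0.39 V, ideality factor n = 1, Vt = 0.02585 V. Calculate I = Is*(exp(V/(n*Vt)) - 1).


Step 1: V/(n*Vt) = 0.39/(1*0.02585) = 15.0870
Step 2: exp(15.0870) = 3.5662e+06
Step 3: I = 5.613e-11 * (3.5662e+06 - 1) = 2.00e-04 A

2.00e-04


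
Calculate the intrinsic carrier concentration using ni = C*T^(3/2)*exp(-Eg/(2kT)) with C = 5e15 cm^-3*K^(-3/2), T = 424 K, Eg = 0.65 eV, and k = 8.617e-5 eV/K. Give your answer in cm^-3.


Step 1: Compute kT = 8.617e-5 * 424 = 0.03653608 eV
Step 2: Exponent = -Eg/(2kT) = -0.65/(2*0.03653608) = -8.89532
Step 3: T^(3/2) = 424^1.5 = 8730.69
Step 4: ni = 5e15 * 8730.69 * exp(-8.89532) = 5.98e+15 cm^-3

5.98e+15


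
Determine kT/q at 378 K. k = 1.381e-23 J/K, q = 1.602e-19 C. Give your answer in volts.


Step 1: kT = 1.381e-23 * 378 = 5.22018e-21 J
Step 2: Vt = kT/q = 5.22018e-21 / 1.602e-19
Step 3: Vt = 0.03259 V

0.03259


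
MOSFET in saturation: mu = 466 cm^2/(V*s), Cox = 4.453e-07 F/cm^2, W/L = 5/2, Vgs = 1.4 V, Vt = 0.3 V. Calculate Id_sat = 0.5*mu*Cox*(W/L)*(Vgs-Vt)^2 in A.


Step 1: Overdrive voltage Vov = Vgs - Vt = 1.4 - 0.3 = 1.1 V
Step 2: W/L = 5/2 = 2.5
Step 3: Id = 0.5 * 466 * 4.453e-07 * 2.5 * 1.1^2
Step 4: Id = 3.14e-04 A

3.14e-04


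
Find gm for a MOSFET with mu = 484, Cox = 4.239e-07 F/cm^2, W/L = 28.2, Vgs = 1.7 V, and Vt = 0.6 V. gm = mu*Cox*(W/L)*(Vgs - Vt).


Step 1: Vov = Vgs - Vt = 1.7 - 0.6 = 1.1 V
Step 2: gm = mu * Cox * (W/L) * Vov
Step 3: gm = 484 * 4.239e-07 * 28.2 * 1.1 = 6.36e-03 S

6.36e-03


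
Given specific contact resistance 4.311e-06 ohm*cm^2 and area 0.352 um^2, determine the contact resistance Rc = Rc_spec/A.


Step 1: Convert area to cm^2: 0.352 um^2 = 3.5200e-09 cm^2
Step 2: Rc = Rc_spec / A = 4.311e-06 / 3.5200e-09
Step 3: Rc = 1.22e+03 ohms

1.22e+03


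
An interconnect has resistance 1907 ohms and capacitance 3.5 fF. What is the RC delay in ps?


Step 1: tau = R * C
Step 2: tau = 1907 * 3.5 fF = 1907 * 3.5e-15 F
Step 3: tau = 6.6745e-12 s = 6.6745 ps

6.6745


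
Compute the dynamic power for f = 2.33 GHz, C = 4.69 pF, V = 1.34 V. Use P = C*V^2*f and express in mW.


Step 1: V^2 = 1.34^2 = 1.7956 V^2
Step 2: P = C*V^2*f = 4.69e-12 F * 1.7956 * 2.33e9 Hz
Step 3: P = 1.962177812e-02 W
Step 4: P = 19.622 mW

19.622


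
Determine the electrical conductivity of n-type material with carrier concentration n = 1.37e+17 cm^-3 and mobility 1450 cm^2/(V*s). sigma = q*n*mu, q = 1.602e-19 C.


Step 1: sigma = q * n * mu
Step 2: sigma = 1.602e-19 * 1.37e+17 * 1450
Step 3: sigma = 3.182e+01 S/cm

3.182e+01


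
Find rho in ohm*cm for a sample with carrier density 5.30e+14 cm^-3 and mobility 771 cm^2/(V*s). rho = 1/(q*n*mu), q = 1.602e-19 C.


Step 1: sigma = q * n * mu = 1.602e-19 * 5.30e+14 * 771 = 6.54625e-02 S/cm
Step 2: rho = 1 / sigma = 1 / 6.54625e-02 = 15.28 ohm*cm

15.28


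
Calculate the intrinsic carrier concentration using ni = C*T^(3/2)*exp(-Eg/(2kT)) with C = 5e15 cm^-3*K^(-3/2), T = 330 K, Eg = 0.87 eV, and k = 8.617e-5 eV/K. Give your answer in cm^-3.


Step 1: Compute kT = 8.617e-5 * 330 = 0.0284361 eV
Step 2: Exponent = -Eg/(2kT) = -0.87/(2*0.0284361) = -15.29746
Step 3: T^(3/2) = 330^1.5 = 5994.75
Step 4: ni = 5e15 * 5994.75 * exp(-15.29746) = 6.81e+12 cm^-3

6.81e+12


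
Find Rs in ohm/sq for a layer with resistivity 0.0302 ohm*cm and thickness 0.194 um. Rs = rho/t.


Step 1: Convert thickness to cm: t = 0.194 um = 1.9400e-05 cm
Step 2: Rs = rho / t = 0.0302 / 1.9400e-05
Step 3: Rs = 1556.7 ohm/sq

1556.7


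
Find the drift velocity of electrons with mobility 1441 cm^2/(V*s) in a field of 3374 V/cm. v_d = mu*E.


Step 1: v_d = mu * E
Step 2: v_d = 1441 * 3374 = 4861934
Step 3: v_d = 4.86e+06 cm/s

4.86e+06


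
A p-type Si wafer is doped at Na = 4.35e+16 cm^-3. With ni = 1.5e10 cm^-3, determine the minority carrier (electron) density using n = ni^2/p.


Step 1: Majority hole concentration p ≈ Na = 4.35e+16 cm^-3
Step 2: n = ni^2 / Na = (1.5e10)^2 / 4.35e+16
Step 3: n = 5.17e+03 cm^-3

5.17e+03


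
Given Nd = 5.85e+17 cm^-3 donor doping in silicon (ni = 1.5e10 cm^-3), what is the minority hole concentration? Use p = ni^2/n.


Step 1: Since Nd >> ni, n ≈ Nd = 5.85e+17 cm^-3
Step 2: p = ni^2 / n = (1.5e10)^2 / 5.85e+17
Step 3: p = 2.25e20 / 5.85e+17 = 3.85e+02 cm^-3

3.85e+02


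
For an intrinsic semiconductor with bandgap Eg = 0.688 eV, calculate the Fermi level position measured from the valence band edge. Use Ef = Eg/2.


Step 1: For an intrinsic semiconductor, the Fermi level sits at midgap.
Step 2: Ef = Eg / 2 = 0.688 / 2 = 0.344 eV

0.344


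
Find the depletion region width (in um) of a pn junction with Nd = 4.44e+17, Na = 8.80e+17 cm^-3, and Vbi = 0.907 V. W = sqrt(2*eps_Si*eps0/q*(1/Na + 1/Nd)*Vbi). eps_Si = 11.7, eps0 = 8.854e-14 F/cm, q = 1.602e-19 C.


Step 1: 1/Na + 1/Nd = 1/8.80e+17 + 1/4.44e+17 = 3.38862e-18
Step 2: 2*eps*eps0/q = 2*11.7*8.854e-14/1.602e-19 = 1.293281e+07
Step 3: W^2 = 1.293281e+07 * 3.38862e-18 * 0.907 = 3.97487e-11
Step 4: W = sqrt(3.97487e-11) = 6.305e-06 cm = 0.06305 um

0.06305


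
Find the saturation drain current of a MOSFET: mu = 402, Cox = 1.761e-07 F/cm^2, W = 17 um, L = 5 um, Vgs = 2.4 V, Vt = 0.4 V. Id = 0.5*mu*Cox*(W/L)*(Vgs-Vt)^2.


Step 1: Overdrive voltage Vov = Vgs - Vt = 2.4 - 0.4 = 2.0 V
Step 2: W/L = 17/5 = 3.4
Step 3: Id = 0.5 * 402 * 1.761e-07 * 3.4 * 2.0^2
Step 4: Id = 4.81e-04 A

4.81e-04


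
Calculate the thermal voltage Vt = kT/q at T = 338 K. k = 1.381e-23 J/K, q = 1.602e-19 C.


Step 1: kT = 1.381e-23 * 338 = 4.66778e-21 J
Step 2: Vt = kT/q = 4.66778e-21 / 1.602e-19
Step 3: Vt = 0.02914 V

0.02914


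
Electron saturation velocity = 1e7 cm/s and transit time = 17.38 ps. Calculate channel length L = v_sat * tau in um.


Step 1: tau in seconds = 17.38 ps * 1e-12 = 1.7380e-11 s
Step 2: L = v_sat * tau = 1e7 * 1.7380e-11 = 1.7380e-04 cm
Step 3: L in um = 1.7380e-04 * 1e4 = 1.738 um

1.738


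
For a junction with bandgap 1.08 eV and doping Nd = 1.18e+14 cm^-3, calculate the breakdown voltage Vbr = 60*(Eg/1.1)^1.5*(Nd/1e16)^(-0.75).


Step 1: Eg/1.1 = 1.08/1.1 = 0.981818
Step 2: (Eg/1.1)^1.5 = 0.981818^1.5 = 0.972851
Step 3: (Nd/1e16)^(-0.75) = (0.0118)^(-0.75) = 27.931129
Step 4: Vbr = 60 * 0.972851 * 27.931129 = 1630.4 V

1630.4


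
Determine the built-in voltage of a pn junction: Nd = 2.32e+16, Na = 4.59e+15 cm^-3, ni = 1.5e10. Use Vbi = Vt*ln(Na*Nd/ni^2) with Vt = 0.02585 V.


Step 1: Compute Na*Nd/ni^2 = 4.59e+15 * 2.32e+16 / (1.5e10)^2 = 4.7328e+11
Step 2: ln(4.7328e+11) = 26.8830
Step 3: Vbi = 0.02585 * 26.8830 = 0.695 V

0.695


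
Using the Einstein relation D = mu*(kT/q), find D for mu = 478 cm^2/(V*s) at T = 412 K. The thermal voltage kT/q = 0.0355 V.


Step 1: D = mu * (kT/q)
Step 2: D = 478 * 0.0355
Step 3: D = 16.97 cm^2/s

16.97


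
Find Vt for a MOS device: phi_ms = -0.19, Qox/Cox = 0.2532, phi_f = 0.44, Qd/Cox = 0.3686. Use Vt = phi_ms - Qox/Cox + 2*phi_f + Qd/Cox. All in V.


Step 1: Vt = phi_ms - Qox/Cox + 2*phi_f + Qd/Cox
Step 2: Vt = -0.19 - 0.2532 + 2*0.44 + 0.3686
Step 3: Vt = -0.19 - 0.2532 + 0.88 + 0.3686
Step 4: Vt = 0.8054 V

0.8054


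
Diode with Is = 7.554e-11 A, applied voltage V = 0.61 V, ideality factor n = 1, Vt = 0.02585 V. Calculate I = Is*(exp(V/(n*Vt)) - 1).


Step 1: V/(n*Vt) = 0.61/(1*0.02585) = 23.5977
Step 2: exp(23.5977) = 1.7715e+10
Step 3: I = 7.554e-11 * (1.7715e+10 - 1) = 1.34e+00 A

1.34e+00


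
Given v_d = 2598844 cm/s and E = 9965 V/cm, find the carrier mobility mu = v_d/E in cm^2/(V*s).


Step 1: mu = v_d / E
Step 2: mu = 2598844 / 9965
Step 3: mu = 260.8 cm^2/(V*s)

260.8


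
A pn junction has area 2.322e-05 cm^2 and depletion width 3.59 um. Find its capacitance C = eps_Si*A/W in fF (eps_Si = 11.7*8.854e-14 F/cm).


Step 1: eps_Si = 11.7 * 8.854e-14 = 1.035918e-12 F/cm
Step 2: W in cm = 3.59 * 1e-4 = 3.59e-04 cm
Step 3: C = 1.035918e-12 * 2.322e-05 / 3.59e-04 = 6.700283e-14 F
Step 4: C = 67.0 fF

67.0


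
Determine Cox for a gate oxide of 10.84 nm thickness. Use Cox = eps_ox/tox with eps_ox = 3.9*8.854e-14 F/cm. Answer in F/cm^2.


Step 1: eps_ox = 3.9 * 8.854e-14 = 3.45306e-13 F/cm
Step 2: tox in cm = 10.84 nm * 1e-7 = 1.0840e-06 cm
Step 3: Cox = 3.45306e-13 / 1.0840e-06 = 3.19e-07 F/cm^2

3.19e-07


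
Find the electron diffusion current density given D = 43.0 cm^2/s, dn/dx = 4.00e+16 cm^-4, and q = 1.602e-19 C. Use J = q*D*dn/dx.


Step 1: J = q * D * (dn/dx)
Step 2: J = 1.602e-19 * 43.0 * 4.00e+16
Step 3: J = 2.76e-01 A/cm^2

2.76e-01


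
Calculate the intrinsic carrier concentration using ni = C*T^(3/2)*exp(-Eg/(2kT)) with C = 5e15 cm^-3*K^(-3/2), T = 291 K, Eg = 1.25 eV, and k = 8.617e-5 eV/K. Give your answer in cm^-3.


Step 1: Compute kT = 8.617e-5 * 291 = 0.02507547 eV
Step 2: Exponent = -Eg/(2kT) = -1.25/(2*0.02507547) = -24.92476
Step 3: T^(3/2) = 291^1.5 = 4964.09
Step 4: ni = 5e15 * 4964.09 * exp(-24.92476) = 3.72e+08 cm^-3

3.72e+08


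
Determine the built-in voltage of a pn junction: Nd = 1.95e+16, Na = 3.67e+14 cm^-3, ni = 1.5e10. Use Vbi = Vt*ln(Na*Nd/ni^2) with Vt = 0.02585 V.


Step 1: Compute Na*Nd/ni^2 = 3.67e+14 * 1.95e+16 / (1.5e10)^2 = 3.1807e+10
Step 2: ln(3.1807e+10) = 24.1830
Step 3: Vbi = 0.02585 * 24.1830 = 0.625 V

0.625


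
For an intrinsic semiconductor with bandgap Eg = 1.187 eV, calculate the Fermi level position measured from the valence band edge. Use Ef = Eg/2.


Step 1: For an intrinsic semiconductor, the Fermi level sits at midgap.
Step 2: Ef = Eg / 2 = 1.187 / 2 = 0.5935 eV

0.5935


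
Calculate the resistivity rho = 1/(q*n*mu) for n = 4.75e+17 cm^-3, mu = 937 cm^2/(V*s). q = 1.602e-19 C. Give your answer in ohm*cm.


Step 1: sigma = q * n * mu = 1.602e-19 * 4.75e+17 * 937 = 7.13010e+01 S/cm
Step 2: rho = 1 / sigma = 1 / 7.13010e+01 = 0.01403 ohm*cm

0.01403


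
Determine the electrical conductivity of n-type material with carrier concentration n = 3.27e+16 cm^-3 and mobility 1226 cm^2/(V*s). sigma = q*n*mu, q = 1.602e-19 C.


Step 1: sigma = q * n * mu
Step 2: sigma = 1.602e-19 * 3.27e+16 * 1226
Step 3: sigma = 6.422e+00 S/cm

6.422e+00


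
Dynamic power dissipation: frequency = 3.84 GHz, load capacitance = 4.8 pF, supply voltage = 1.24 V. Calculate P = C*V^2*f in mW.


Step 1: V^2 = 1.24^2 = 1.5376 V^2
Step 2: P = C*V^2*f = 4.8e-12 F * 1.5376 * 3.84e9 Hz
Step 3: P = 2.83410432e-02 W
Step 4: P = 28.341 mW

28.341


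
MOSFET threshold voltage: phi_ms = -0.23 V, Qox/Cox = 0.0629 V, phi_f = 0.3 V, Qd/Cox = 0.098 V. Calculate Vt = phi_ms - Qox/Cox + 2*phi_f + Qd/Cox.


Step 1: Vt = phi_ms - Qox/Cox + 2*phi_f + Qd/Cox
Step 2: Vt = -0.23 - 0.0629 + 2*0.3 + 0.098
Step 3: Vt = -0.23 - 0.0629 + 0.6 + 0.098
Step 4: Vt = 0.4051 V

0.4051


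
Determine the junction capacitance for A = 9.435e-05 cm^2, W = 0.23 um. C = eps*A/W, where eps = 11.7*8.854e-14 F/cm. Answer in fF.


Step 1: eps_Si = 11.7 * 8.854e-14 = 1.035918e-12 F/cm
Step 2: W in cm = 0.23 * 1e-4 = 2.30e-05 cm
Step 3: C = 1.035918e-12 * 9.435e-05 / 2.30e-05 = 4.249516e-12 F
Step 4: C = 4249.52 fF

4249.52


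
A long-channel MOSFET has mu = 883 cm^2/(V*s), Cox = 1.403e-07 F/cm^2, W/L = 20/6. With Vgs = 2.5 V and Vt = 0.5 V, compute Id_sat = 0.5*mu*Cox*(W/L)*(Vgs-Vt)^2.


Step 1: Overdrive voltage Vov = Vgs - Vt = 2.5 - 0.5 = 2.0 V
Step 2: W/L = 20/6 = 3.33333
Step 3: Id = 0.5 * 883 * 1.403e-07 * 3.33333 * 2.0^2
Step 4: Id = 8.26e-04 A

8.26e-04


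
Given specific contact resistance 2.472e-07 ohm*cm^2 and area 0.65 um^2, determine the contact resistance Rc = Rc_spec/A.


Step 1: Convert area to cm^2: 0.65 um^2 = 6.5000e-09 cm^2
Step 2: Rc = Rc_spec / A = 2.472e-07 / 6.5000e-09
Step 3: Rc = 3.80e+01 ohms

3.80e+01


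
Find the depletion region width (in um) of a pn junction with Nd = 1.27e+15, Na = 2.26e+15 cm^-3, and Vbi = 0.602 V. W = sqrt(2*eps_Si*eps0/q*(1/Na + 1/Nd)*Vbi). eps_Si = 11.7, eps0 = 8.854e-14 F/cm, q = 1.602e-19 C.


Step 1: 1/Na + 1/Nd = 1/2.26e+15 + 1/1.27e+15 = 1.22988e-15
Step 2: 2*eps*eps0/q = 2*11.7*8.854e-14/1.602e-19 = 1.293281e+07
Step 3: W^2 = 1.293281e+07 * 1.22988e-15 * 0.602 = 9.57529e-09
Step 4: W = sqrt(9.57529e-09) = 9.785e-05 cm = 0.9785 um

0.9785


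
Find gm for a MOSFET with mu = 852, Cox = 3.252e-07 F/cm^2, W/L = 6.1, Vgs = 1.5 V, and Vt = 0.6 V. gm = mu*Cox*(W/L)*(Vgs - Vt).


Step 1: Vov = Vgs - Vt = 1.5 - 0.6 = 0.9 V
Step 2: gm = mu * Cox * (W/L) * Vov
Step 3: gm = 852 * 3.252e-07 * 6.1 * 0.9 = 1.52e-03 S

1.52e-03


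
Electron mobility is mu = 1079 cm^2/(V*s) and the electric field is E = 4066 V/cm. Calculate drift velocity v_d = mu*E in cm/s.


Step 1: v_d = mu * E
Step 2: v_d = 1079 * 4066 = 4387214
Step 3: v_d = 4.39e+06 cm/s

4.39e+06


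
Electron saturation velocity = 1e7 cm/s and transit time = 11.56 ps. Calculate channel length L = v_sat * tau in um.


Step 1: tau in seconds = 11.56 ps * 1e-12 = 1.1560e-11 s
Step 2: L = v_sat * tau = 1e7 * 1.1560e-11 = 1.1560e-04 cm
Step 3: L in um = 1.1560e-04 * 1e4 = 1.156 um

1.156


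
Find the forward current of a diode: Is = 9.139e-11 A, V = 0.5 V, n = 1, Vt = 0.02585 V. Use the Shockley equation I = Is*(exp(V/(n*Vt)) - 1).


Step 1: V/(n*Vt) = 0.5/(1*0.02585) = 19.3424
Step 2: exp(19.3424) = 2.5136e+08
Step 3: I = 9.139e-11 * (2.5136e+08 - 1) = 2.30e-02 A

2.30e-02


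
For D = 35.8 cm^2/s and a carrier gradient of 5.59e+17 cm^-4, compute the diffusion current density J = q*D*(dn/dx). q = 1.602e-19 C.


Step 1: J = q * D * (dn/dx)
Step 2: J = 1.602e-19 * 35.8 * 5.59e+17
Step 3: J = 3.21e+00 A/cm^2

3.21e+00


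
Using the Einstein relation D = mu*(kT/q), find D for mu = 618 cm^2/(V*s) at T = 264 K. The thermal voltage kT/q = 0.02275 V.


Step 1: D = mu * (kT/q)
Step 2: D = 618 * 0.02275
Step 3: D = 14.06 cm^2/s

14.06


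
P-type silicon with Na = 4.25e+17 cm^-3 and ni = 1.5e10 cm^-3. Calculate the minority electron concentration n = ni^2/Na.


Step 1: Majority hole concentration p ≈ Na = 4.25e+17 cm^-3
Step 2: n = ni^2 / Na = (1.5e10)^2 / 4.25e+17
Step 3: n = 5.29e+02 cm^-3

5.29e+02


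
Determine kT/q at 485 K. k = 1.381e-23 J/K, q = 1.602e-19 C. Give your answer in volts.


Step 1: kT = 1.381e-23 * 485 = 6.69785e-21 J
Step 2: Vt = kT/q = 6.69785e-21 / 1.602e-19
Step 3: Vt = 0.04181 V

0.04181


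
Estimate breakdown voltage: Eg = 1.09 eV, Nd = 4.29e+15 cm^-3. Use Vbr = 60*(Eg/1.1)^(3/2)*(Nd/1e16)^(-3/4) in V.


Step 1: Eg/1.1 = 1.09/1.1 = 0.990909
Step 2: (Eg/1.1)^1.5 = 0.990909^1.5 = 0.986395
Step 3: (Nd/1e16)^(-0.75) = (0.429)^(-0.75) = 1.886501
Step 4: Vbr = 60 * 0.986395 * 1.886501 = 111.7 V

111.7


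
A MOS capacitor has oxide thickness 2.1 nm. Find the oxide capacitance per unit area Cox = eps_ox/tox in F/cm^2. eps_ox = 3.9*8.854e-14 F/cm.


Step 1: eps_ox = 3.9 * 8.854e-14 = 3.45306e-13 F/cm
Step 2: tox in cm = 2.1 nm * 1e-7 = 2.1000e-07 cm
Step 3: Cox = 3.45306e-13 / 2.1000e-07 = 1.64e-06 F/cm^2

1.64e-06


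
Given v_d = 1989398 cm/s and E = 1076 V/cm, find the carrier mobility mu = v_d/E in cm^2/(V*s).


Step 1: mu = v_d / E
Step 2: mu = 1989398 / 1076
Step 3: mu = 1848.88 cm^2/(V*s)

1848.88


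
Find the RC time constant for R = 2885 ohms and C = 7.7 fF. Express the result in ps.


Step 1: tau = R * C
Step 2: tau = 2885 * 7.7 fF = 2885 * 7.7e-15 F
Step 3: tau = 2.22145e-11 s = 22.2145 ps

22.2145


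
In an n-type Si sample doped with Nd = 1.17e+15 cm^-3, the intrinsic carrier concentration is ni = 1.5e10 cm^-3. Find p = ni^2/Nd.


Step 1: Since Nd >> ni, n ≈ Nd = 1.17e+15 cm^-3
Step 2: p = ni^2 / n = (1.5e10)^2 / 1.17e+15
Step 3: p = 2.25e20 / 1.17e+15 = 1.92e+05 cm^-3

1.92e+05


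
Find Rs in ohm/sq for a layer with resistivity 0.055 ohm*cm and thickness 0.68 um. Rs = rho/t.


Step 1: Convert thickness to cm: t = 0.68 um = 6.8000e-05 cm
Step 2: Rs = rho / t = 0.055 / 6.8000e-05
Step 3: Rs = 808.8 ohm/sq

808.8


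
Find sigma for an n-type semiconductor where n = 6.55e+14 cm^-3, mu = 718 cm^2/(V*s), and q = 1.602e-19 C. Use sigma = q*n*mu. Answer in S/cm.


Step 1: sigma = q * n * mu
Step 2: sigma = 1.602e-19 * 6.55e+14 * 718
Step 3: sigma = 7.534e-02 S/cm

7.534e-02


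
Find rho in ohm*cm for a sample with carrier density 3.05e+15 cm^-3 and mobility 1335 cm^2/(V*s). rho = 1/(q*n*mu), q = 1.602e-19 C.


Step 1: sigma = q * n * mu = 1.602e-19 * 3.05e+15 * 1335 = 6.52294e-01 S/cm
Step 2: rho = 1 / sigma = 1 / 6.52294e-01 = 1.533 ohm*cm

1.533


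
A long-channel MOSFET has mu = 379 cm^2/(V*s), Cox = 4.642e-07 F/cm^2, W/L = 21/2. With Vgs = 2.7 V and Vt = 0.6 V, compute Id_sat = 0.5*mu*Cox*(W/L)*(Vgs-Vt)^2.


Step 1: Overdrive voltage Vov = Vgs - Vt = 2.7 - 0.6 = 2.1 V
Step 2: W/L = 21/2 = 10.5
Step 3: Id = 0.5 * 379 * 4.642e-07 * 10.5 * 2.1^2
Step 4: Id = 4.07e-03 A

4.07e-03


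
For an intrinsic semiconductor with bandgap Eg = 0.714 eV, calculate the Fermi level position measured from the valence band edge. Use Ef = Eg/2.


Step 1: For an intrinsic semiconductor, the Fermi level sits at midgap.
Step 2: Ef = Eg / 2 = 0.714 / 2 = 0.357 eV

0.357


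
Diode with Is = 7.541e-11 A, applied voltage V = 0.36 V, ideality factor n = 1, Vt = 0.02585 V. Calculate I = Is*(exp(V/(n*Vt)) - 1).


Step 1: V/(n*Vt) = 0.36/(1*0.02585) = 13.9265
Step 2: exp(13.9265) = 1.1174e+06
Step 3: I = 7.541e-11 * (1.1174e+06 - 1) = 8.43e-05 A

8.43e-05


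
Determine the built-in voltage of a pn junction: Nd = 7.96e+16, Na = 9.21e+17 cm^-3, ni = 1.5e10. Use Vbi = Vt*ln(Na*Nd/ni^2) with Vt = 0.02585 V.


Step 1: Compute Na*Nd/ni^2 = 9.21e+17 * 7.96e+16 / (1.5e10)^2 = 3.2583e+14
Step 2: ln(3.2583e+14) = 33.4174
Step 3: Vbi = 0.02585 * 33.4174 = 0.864 V

0.864


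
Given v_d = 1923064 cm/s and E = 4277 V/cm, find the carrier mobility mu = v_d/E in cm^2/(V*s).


Step 1: mu = v_d / E
Step 2: mu = 1923064 / 4277
Step 3: mu = 449.63 cm^2/(V*s)

449.63


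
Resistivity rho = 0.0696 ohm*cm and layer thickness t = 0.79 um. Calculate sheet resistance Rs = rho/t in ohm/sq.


Step 1: Convert thickness to cm: t = 0.79 um = 7.9000e-05 cm
Step 2: Rs = rho / t = 0.0696 / 7.9000e-05
Step 3: Rs = 881.0 ohm/sq

881.0


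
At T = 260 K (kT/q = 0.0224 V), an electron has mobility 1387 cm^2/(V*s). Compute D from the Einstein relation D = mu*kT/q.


Step 1: D = mu * (kT/q)
Step 2: D = 1387 * 0.0224
Step 3: D = 31.07 cm^2/s

31.07


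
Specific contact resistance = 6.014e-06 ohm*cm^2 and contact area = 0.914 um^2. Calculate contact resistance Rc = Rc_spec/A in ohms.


Step 1: Convert area to cm^2: 0.914 um^2 = 9.1400e-09 cm^2
Step 2: Rc = Rc_spec / A = 6.014e-06 / 9.1400e-09
Step 3: Rc = 6.58e+02 ohms

6.58e+02


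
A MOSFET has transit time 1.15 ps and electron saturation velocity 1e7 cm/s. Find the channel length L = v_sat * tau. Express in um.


Step 1: tau in seconds = 1.15 ps * 1e-12 = 1.1500e-12 s
Step 2: L = v_sat * tau = 1e7 * 1.1500e-12 = 1.1500e-05 cm
Step 3: L in um = 1.1500e-05 * 1e4 = 0.115 um

0.115


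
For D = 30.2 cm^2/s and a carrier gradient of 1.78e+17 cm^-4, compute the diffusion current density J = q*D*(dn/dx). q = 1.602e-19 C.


Step 1: J = q * D * (dn/dx)
Step 2: J = 1.602e-19 * 30.2 * 1.78e+17
Step 3: J = 8.61e-01 A/cm^2

8.61e-01


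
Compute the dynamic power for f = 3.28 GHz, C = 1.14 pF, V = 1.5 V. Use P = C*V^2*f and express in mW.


Step 1: V^2 = 1.5^2 = 2.25 V^2
Step 2: P = C*V^2*f = 1.14e-12 F * 2.25 * 3.28e9 Hz
Step 3: P = 8.4132e-03 W
Step 4: P = 8.413 mW

8.413


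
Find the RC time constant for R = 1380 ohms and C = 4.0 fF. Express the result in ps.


Step 1: tau = R * C
Step 2: tau = 1380 * 4.0 fF = 1380 * 4.0e-15 F
Step 3: tau = 5.52e-12 s = 5.52 ps

5.52


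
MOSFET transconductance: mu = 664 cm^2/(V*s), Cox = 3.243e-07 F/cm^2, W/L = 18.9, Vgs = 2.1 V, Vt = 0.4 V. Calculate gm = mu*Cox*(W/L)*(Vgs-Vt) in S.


Step 1: Vov = Vgs - Vt = 2.1 - 0.4 = 1.7 V
Step 2: gm = mu * Cox * (W/L) * Vov
Step 3: gm = 664 * 3.243e-07 * 18.9 * 1.7 = 6.92e-03 S

6.92e-03


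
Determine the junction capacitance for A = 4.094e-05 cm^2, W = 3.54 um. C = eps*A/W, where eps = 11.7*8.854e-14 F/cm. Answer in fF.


Step 1: eps_Si = 11.7 * 8.854e-14 = 1.035918e-12 F/cm
Step 2: W in cm = 3.54 * 1e-4 = 3.54e-04 cm
Step 3: C = 1.035918e-12 * 4.094e-05 / 3.54e-04 = 1.198036e-13 F
Step 4: C = 119.8 fF

119.8


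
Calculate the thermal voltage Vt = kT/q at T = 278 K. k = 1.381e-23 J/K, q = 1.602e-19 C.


Step 1: kT = 1.381e-23 * 278 = 3.83918e-21 J
Step 2: Vt = kT/q = 3.83918e-21 / 1.602e-19
Step 3: Vt = 0.02396 V

0.02396


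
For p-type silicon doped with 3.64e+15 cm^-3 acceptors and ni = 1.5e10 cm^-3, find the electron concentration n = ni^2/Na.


Step 1: Majority hole concentration p ≈ Na = 3.64e+15 cm^-3
Step 2: n = ni^2 / Na = (1.5e10)^2 / 3.64e+15
Step 3: n = 6.18e+04 cm^-3

6.18e+04


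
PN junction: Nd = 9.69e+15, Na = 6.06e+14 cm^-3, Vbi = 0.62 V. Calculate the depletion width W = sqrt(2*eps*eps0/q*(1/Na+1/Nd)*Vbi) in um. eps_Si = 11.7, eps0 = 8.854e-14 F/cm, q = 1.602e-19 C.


Step 1: 1/Na + 1/Nd = 1/6.06e+14 + 1/9.69e+15 = 1.75336e-15
Step 2: 2*eps*eps0/q = 2*11.7*8.854e-14/1.602e-19 = 1.293281e+07
Step 3: W^2 = 1.293281e+07 * 1.75336e-15 * 0.62 = 1.40590e-08
Step 4: W = sqrt(1.40590e-08) = 1.186e-04 cm = 1.186 um

1.186


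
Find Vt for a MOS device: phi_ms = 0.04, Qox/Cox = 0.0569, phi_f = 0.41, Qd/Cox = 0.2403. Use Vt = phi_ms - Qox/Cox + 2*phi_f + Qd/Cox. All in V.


Step 1: Vt = phi_ms - Qox/Cox + 2*phi_f + Qd/Cox
Step 2: Vt = 0.04 - 0.0569 + 2*0.41 + 0.2403
Step 3: Vt = 0.04 - 0.0569 + 0.82 + 0.2403
Step 4: Vt = 1.0434 V

1.0434


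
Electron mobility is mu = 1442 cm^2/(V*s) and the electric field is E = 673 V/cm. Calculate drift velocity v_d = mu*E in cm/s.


Step 1: v_d = mu * E
Step 2: v_d = 1442 * 673 = 970466
Step 3: v_d = 9.70e+05 cm/s

9.70e+05


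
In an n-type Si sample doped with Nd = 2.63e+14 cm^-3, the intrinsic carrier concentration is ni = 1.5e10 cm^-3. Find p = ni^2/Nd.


Step 1: Since Nd >> ni, n ≈ Nd = 2.63e+14 cm^-3
Step 2: p = ni^2 / n = (1.5e10)^2 / 2.63e+14
Step 3: p = 2.25e20 / 2.63e+14 = 8.56e+05 cm^-3

8.56e+05


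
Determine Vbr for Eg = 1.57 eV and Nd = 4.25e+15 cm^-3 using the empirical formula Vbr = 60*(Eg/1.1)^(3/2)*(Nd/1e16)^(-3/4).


Step 1: Eg/1.1 = 1.57/1.1 = 1.427273
Step 2: (Eg/1.1)^1.5 = 1.427273^1.5 = 1.705142
Step 3: (Nd/1e16)^(-0.75) = (0.425)^(-0.75) = 1.899802
Step 4: Vbr = 60 * 1.705142 * 1.899802 = 194.4 V

194.4


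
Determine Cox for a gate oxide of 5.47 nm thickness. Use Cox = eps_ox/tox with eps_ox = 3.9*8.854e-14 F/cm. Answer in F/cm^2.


Step 1: eps_ox = 3.9 * 8.854e-14 = 3.45306e-13 F/cm
Step 2: tox in cm = 5.47 nm * 1e-7 = 5.4700e-07 cm
Step 3: Cox = 3.45306e-13 / 5.4700e-07 = 6.31e-07 F/cm^2

6.31e-07


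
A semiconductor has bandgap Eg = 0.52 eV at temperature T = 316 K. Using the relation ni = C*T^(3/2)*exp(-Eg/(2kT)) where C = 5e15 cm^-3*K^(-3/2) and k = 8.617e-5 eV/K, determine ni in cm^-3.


Step 1: Compute kT = 8.617e-5 * 316 = 0.02722972 eV
Step 2: Exponent = -Eg/(2kT) = -0.52/(2*0.02722972) = -9.54839
Step 3: T^(3/2) = 316^1.5 = 5617.34
Step 4: ni = 5e15 * 5617.34 * exp(-9.54839) = 2.00e+15 cm^-3

2.00e+15


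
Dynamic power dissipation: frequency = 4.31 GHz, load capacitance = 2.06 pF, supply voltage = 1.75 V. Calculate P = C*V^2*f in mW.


Step 1: V^2 = 1.75^2 = 3.0625 V^2
Step 2: P = C*V^2*f = 2.06e-12 F * 3.0625 * 4.31e9 Hz
Step 3: P = 2.71907125e-02 W
Step 4: P = 27.191 mW

27.191


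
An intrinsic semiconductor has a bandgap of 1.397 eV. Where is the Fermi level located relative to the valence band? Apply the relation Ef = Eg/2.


Step 1: For an intrinsic semiconductor, the Fermi level sits at midgap.
Step 2: Ef = Eg / 2 = 1.397 / 2 = 0.6985 eV

0.6985


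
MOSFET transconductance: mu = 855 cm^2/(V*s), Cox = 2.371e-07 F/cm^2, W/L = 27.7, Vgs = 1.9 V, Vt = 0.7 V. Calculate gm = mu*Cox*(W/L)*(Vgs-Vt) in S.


Step 1: Vov = Vgs - Vt = 1.9 - 0.7 = 1.2 V
Step 2: gm = mu * Cox * (W/L) * Vov
Step 3: gm = 855 * 2.371e-07 * 27.7 * 1.2 = 6.74e-03 S

6.74e-03


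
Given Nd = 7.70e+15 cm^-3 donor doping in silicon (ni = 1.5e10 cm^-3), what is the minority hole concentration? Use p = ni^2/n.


Step 1: Since Nd >> ni, n ≈ Nd = 7.70e+15 cm^-3
Step 2: p = ni^2 / n = (1.5e10)^2 / 7.70e+15
Step 3: p = 2.25e20 / 7.70e+15 = 2.92e+04 cm^-3

2.92e+04


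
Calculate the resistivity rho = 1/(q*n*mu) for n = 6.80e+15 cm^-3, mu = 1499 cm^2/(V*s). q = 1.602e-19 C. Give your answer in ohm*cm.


Step 1: sigma = q * n * mu = 1.602e-19 * 6.80e+15 * 1499 = 1.63295e+00 S/cm
Step 2: rho = 1 / sigma = 1 / 1.63295e+00 = 0.6124 ohm*cm

0.6124


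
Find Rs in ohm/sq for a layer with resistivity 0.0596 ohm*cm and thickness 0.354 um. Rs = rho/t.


Step 1: Convert thickness to cm: t = 0.354 um = 3.5400e-05 cm
Step 2: Rs = rho / t = 0.0596 / 3.5400e-05
Step 3: Rs = 1683.6 ohm/sq

1683.6


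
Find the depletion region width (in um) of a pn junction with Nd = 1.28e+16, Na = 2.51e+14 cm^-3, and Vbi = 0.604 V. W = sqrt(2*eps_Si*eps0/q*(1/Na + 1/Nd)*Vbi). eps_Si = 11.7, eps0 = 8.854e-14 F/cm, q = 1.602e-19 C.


Step 1: 1/Na + 1/Nd = 1/2.51e+14 + 1/1.28e+16 = 4.06219e-15
Step 2: 2*eps*eps0/q = 2*11.7*8.854e-14/1.602e-19 = 1.293281e+07
Step 3: W^2 = 1.293281e+07 * 4.06219e-15 * 0.604 = 3.17315e-08
Step 4: W = sqrt(3.17315e-08) = 1.781e-04 cm = 1.781 um

1.781


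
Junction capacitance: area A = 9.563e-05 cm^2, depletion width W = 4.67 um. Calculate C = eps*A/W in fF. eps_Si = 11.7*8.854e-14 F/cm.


Step 1: eps_Si = 11.7 * 8.854e-14 = 1.035918e-12 F/cm
Step 2: W in cm = 4.67 * 1e-4 = 4.67e-04 cm
Step 3: C = 1.035918e-12 * 9.563e-05 / 4.67e-04 = 2.121303e-13 F
Step 4: C = 212.13 fF

212.13


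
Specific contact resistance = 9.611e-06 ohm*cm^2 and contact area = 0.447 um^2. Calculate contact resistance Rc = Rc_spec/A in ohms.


Step 1: Convert area to cm^2: 0.447 um^2 = 4.4700e-09 cm^2
Step 2: Rc = Rc_spec / A = 9.611e-06 / 4.4700e-09
Step 3: Rc = 2.15e+03 ohms

2.15e+03


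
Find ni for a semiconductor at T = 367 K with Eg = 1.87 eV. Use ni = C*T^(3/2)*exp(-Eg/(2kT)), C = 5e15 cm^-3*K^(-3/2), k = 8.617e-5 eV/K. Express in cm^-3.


Step 1: Compute kT = 8.617e-5 * 367 = 0.03162439 eV
Step 2: Exponent = -Eg/(2kT) = -1.87/(2*0.03162439) = -29.56579
Step 3: T^(3/2) = 367^1.5 = 7030.71
Step 4: ni = 5e15 * 7030.71 * exp(-29.56579) = 5.08e+06 cm^-3

5.08e+06


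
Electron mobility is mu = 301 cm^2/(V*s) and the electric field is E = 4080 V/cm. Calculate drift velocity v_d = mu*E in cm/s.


Step 1: v_d = mu * E
Step 2: v_d = 301 * 4080 = 1228080
Step 3: v_d = 1.23e+06 cm/s

1.23e+06


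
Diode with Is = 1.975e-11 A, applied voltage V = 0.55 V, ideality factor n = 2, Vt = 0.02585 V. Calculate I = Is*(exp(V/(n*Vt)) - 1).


Step 1: V/(n*Vt) = 0.55/(2*0.02585) = 10.6383
Step 2: exp(10.6383) = 4.1702e+04
Step 3: I = 1.975e-11 * (4.1702e+04 - 1) = 8.24e-07 A

8.24e-07


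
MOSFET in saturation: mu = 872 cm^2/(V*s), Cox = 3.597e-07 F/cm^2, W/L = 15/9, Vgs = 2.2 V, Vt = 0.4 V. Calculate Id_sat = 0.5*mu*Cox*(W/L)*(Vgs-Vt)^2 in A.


Step 1: Overdrive voltage Vov = Vgs - Vt = 2.2 - 0.4 = 1.8 V
Step 2: W/L = 15/9 = 1.66667
Step 3: Id = 0.5 * 872 * 3.597e-07 * 1.66667 * 1.8^2
Step 4: Id = 8.47e-04 A

8.47e-04


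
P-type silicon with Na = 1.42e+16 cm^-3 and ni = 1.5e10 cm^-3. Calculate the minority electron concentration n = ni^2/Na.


Step 1: Majority hole concentration p ≈ Na = 1.42e+16 cm^-3
Step 2: n = ni^2 / Na = (1.5e10)^2 / 1.42e+16
Step 3: n = 1.58e+04 cm^-3

1.58e+04


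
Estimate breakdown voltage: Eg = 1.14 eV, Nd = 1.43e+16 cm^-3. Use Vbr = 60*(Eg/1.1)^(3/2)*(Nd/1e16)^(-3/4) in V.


Step 1: Eg/1.1 = 1.14/1.1 = 1.036364
Step 2: (Eg/1.1)^1.5 = 1.036364^1.5 = 1.055039
Step 3: (Nd/1e16)^(-0.75) = (1.43)^(-0.75) = 0.764712
Step 4: Vbr = 60 * 1.055039 * 0.764712 = 48.4 V

48.4


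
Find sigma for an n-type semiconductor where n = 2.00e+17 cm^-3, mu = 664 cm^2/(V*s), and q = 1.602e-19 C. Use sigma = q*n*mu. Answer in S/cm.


Step 1: sigma = q * n * mu
Step 2: sigma = 1.602e-19 * 2.00e+17 * 664
Step 3: sigma = 2.127e+01 S/cm

2.127e+01


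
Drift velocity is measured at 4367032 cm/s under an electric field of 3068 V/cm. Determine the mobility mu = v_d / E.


Step 1: mu = v_d / E
Step 2: mu = 4367032 / 3068
Step 3: mu = 1423.41 cm^2/(V*s)

1423.41


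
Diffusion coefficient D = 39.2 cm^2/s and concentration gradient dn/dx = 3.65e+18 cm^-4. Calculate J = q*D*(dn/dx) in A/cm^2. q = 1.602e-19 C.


Step 1: J = q * D * (dn/dx)
Step 2: J = 1.602e-19 * 39.2 * 3.65e+18
Step 3: J = 2.29e+01 A/cm^2

2.29e+01


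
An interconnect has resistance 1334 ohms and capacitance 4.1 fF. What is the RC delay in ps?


Step 1: tau = R * C
Step 2: tau = 1334 * 4.1 fF = 1334 * 4.1e-15 F
Step 3: tau = 5.4694e-12 s = 5.4694 ps

5.4694


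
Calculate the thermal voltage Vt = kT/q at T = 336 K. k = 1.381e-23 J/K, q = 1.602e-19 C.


Step 1: kT = 1.381e-23 * 336 = 4.64016e-21 J
Step 2: Vt = kT/q = 4.64016e-21 / 1.602e-19
Step 3: Vt = 0.02896 V

0.02896


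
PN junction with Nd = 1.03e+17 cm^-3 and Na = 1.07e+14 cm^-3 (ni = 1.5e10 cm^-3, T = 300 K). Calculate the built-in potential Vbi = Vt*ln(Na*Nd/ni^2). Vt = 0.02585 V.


Step 1: Compute Na*Nd/ni^2 = 1.07e+14 * 1.03e+17 / (1.5e10)^2 = 4.8982e+10
Step 2: ln(4.8982e+10) = 24.6147
Step 3: Vbi = 0.02585 * 24.6147 = 0.636 V

0.636


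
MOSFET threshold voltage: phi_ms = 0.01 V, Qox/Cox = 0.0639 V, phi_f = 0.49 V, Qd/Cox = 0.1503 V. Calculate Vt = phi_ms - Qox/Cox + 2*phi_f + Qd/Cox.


Step 1: Vt = phi_ms - Qox/Cox + 2*phi_f + Qd/Cox
Step 2: Vt = 0.01 - 0.0639 + 2*0.49 + 0.1503
Step 3: Vt = 0.01 - 0.0639 + 0.98 + 0.1503
Step 4: Vt = 1.0764 V

1.0764


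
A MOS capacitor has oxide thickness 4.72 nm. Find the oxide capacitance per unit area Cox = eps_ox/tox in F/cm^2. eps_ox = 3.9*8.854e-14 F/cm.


Step 1: eps_ox = 3.9 * 8.854e-14 = 3.45306e-13 F/cm
Step 2: tox in cm = 4.72 nm * 1e-7 = 4.7200e-07 cm
Step 3: Cox = 3.45306e-13 / 4.7200e-07 = 7.32e-07 F/cm^2

7.32e-07


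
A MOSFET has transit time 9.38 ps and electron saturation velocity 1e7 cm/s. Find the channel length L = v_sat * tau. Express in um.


Step 1: tau in seconds = 9.38 ps * 1e-12 = 9.3800e-12 s
Step 2: L = v_sat * tau = 1e7 * 9.3800e-12 = 9.3800e-05 cm
Step 3: L in um = 9.3800e-05 * 1e4 = 0.938 um

0.938


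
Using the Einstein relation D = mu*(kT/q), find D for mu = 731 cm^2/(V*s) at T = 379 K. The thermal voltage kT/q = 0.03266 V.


Step 1: D = mu * (kT/q)
Step 2: D = 731 * 0.03266
Step 3: D = 23.87 cm^2/s

23.87


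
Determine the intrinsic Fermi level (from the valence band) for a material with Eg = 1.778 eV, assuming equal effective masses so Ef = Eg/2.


Step 1: For an intrinsic semiconductor, the Fermi level sits at midgap.
Step 2: Ef = Eg / 2 = 1.778 / 2 = 0.889 eV

0.889


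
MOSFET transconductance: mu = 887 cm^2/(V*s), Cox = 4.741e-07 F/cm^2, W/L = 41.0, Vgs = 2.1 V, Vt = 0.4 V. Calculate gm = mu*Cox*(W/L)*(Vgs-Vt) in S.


Step 1: Vov = Vgs - Vt = 2.1 - 0.4 = 1.7 V
Step 2: gm = mu * Cox * (W/L) * Vov
Step 3: gm = 887 * 4.741e-07 * 41.0 * 1.7 = 2.93e-02 S

2.93e-02


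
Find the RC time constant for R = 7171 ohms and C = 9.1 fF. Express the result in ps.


Step 1: tau = R * C
Step 2: tau = 7171 * 9.1 fF = 7171 * 9.1e-15 F
Step 3: tau = 6.52561e-11 s = 65.2561 ps

65.2561


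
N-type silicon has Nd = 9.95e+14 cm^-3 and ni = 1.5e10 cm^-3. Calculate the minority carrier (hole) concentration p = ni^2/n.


Step 1: Since Nd >> ni, n ≈ Nd = 9.95e+14 cm^-3
Step 2: p = ni^2 / n = (1.5e10)^2 / 9.95e+14
Step 3: p = 2.25e20 / 9.95e+14 = 2.26e+05 cm^-3

2.26e+05


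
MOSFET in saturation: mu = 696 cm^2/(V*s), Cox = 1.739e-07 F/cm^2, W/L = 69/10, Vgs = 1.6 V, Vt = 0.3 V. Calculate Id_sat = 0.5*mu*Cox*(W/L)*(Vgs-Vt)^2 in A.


Step 1: Overdrive voltage Vov = Vgs - Vt = 1.6 - 0.3 = 1.3 V
Step 2: W/L = 69/10 = 6.9
Step 3: Id = 0.5 * 696 * 1.739e-07 * 6.9 * 1.3^2
Step 4: Id = 7.06e-04 A

7.06e-04


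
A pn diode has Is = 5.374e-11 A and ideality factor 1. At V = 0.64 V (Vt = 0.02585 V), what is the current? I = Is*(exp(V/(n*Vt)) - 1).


Step 1: V/(n*Vt) = 0.64/(1*0.02585) = 24.7582
Step 2: exp(24.7582) = 5.6539e+10
Step 3: I = 5.374e-11 * (5.6539e+10 - 1) = 3.04e+00 A

3.04e+00


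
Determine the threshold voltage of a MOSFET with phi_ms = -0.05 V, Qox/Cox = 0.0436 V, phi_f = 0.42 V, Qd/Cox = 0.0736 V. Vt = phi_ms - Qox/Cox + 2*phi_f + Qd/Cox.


Step 1: Vt = phi_ms - Qox/Cox + 2*phi_f + Qd/Cox
Step 2: Vt = -0.05 - 0.0436 + 2*0.42 + 0.0736
Step 3: Vt = -0.05 - 0.0436 + 0.84 + 0.0736
Step 4: Vt = 0.82 V

0.82


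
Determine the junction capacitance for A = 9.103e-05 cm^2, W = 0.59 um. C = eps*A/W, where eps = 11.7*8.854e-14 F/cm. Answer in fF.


Step 1: eps_Si = 11.7 * 8.854e-14 = 1.035918e-12 F/cm
Step 2: W in cm = 0.59 * 1e-4 = 5.90e-05 cm
Step 3: C = 1.035918e-12 * 9.103e-05 / 5.90e-05 = 1.598299e-12 F
Step 4: C = 1598.3 fF

1598.3


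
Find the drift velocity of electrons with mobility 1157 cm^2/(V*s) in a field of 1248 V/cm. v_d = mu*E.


Step 1: v_d = mu * E
Step 2: v_d = 1157 * 1248 = 1443936
Step 3: v_d = 1.44e+06 cm/s

1.44e+06


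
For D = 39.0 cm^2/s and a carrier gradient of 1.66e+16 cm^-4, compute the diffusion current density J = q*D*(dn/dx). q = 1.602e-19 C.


Step 1: J = q * D * (dn/dx)
Step 2: J = 1.602e-19 * 39.0 * 1.66e+16
Step 3: J = 1.04e-01 A/cm^2

1.04e-01


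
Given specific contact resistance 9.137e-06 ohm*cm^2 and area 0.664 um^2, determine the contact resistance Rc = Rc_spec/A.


Step 1: Convert area to cm^2: 0.664 um^2 = 6.6400e-09 cm^2
Step 2: Rc = Rc_spec / A = 9.137e-06 / 6.6400e-09
Step 3: Rc = 1.38e+03 ohms

1.38e+03


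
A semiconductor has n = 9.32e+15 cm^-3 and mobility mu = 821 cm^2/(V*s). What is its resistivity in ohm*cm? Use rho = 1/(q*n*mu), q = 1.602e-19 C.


Step 1: sigma = q * n * mu = 1.602e-19 * 9.32e+15 * 821 = 1.22581e+00 S/cm
Step 2: rho = 1 / sigma = 1 / 1.22581e+00 = 0.8158 ohm*cm

0.8158


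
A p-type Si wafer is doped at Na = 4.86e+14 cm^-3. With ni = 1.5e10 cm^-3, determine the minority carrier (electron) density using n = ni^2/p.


Step 1: Majority hole concentration p ≈ Na = 4.86e+14 cm^-3
Step 2: n = ni^2 / Na = (1.5e10)^2 / 4.86e+14
Step 3: n = 4.63e+05 cm^-3

4.63e+05


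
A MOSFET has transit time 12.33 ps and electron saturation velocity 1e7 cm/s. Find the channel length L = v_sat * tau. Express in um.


Step 1: tau in seconds = 12.33 ps * 1e-12 = 1.2330e-11 s
Step 2: L = v_sat * tau = 1e7 * 1.2330e-11 = 1.2330e-04 cm
Step 3: L in um = 1.2330e-04 * 1e4 = 1.233 um

1.233


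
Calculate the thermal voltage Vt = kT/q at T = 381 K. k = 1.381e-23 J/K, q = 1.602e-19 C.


Step 1: kT = 1.381e-23 * 381 = 5.26161e-21 J
Step 2: Vt = kT/q = 5.26161e-21 / 1.602e-19
Step 3: Vt = 0.03284 V

0.03284


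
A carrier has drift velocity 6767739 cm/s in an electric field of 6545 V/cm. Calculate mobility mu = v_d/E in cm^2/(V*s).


Step 1: mu = v_d / E
Step 2: mu = 6767739 / 6545
Step 3: mu = 1034.03 cm^2/(V*s)

1034.03


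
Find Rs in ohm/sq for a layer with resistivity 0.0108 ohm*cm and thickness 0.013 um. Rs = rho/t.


Step 1: Convert thickness to cm: t = 0.013 um = 1.3000e-06 cm
Step 2: Rs = rho / t = 0.0108 / 1.3000e-06
Step 3: Rs = 8307.7 ohm/sq

8307.7
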